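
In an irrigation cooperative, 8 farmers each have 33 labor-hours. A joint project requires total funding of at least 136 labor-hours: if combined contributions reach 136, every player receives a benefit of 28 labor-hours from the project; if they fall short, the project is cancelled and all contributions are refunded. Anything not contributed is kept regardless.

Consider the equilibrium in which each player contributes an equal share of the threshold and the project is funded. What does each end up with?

Equal share of the threshold: 136/8 = 17.
At this profile no one gains by cutting their contribution: any cut drops the total below 136, the project is cancelled, contributions are refunded, and the deviator ends with 33, which is less than 33 − 17 + 28 = 44. Contributing more than 17 just wastes the excess. So contributing exactly 17 is a best response.
Each player's payoff: 33 − 17 + 28 = 44.

44 labor-hours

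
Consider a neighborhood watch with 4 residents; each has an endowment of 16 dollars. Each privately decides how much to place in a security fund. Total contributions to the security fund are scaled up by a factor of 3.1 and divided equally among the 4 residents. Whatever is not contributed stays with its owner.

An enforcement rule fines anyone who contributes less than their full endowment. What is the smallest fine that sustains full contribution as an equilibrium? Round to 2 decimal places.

3.60 dollars

Given the others contribute fully, the best deviation is to contribute 0 (any partial contribution still incurs the fine and gives up units whose private return 0.7750 is below 1).
Deviating from 16 to 0 saves 16 dollars but forfeits the deviator's share of the drop in the security fund: 3.1/4 × 16 = 12.40.
So the deviation gain is 16 − 12.40 = 3.60, and the fine must be at least 3.60 dollars to wipe it out.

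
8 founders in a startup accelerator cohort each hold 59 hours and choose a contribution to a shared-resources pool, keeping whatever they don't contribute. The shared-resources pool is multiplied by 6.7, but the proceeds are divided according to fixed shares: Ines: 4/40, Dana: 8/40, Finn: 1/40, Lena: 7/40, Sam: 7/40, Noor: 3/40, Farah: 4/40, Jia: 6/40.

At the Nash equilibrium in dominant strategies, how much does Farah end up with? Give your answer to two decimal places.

A player with share s gets back 6.7·s per unit contributed, so full contribution is dominant for anyone with s > 1/6.7 = 0.1493 and zero contribution is dominant for anyone below.
Dana, Lena, Sam and Jia are above the threshold, contributing 59 each; the remaining 4 contribute 0. Total contributed: 236.
Farah keeps 59 and receives 6.7 × 236 × 4/40 = 158.12 from the shared-resources pool, for a payoff of 217.12.

217.12 hours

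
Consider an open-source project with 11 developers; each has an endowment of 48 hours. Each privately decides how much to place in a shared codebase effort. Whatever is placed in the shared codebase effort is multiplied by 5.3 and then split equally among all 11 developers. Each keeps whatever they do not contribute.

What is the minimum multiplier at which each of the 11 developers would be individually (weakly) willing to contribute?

11

A contributed unit returns (multiplier)/11 to its contributor.
This reaches 1 exactly when the multiplier is 11.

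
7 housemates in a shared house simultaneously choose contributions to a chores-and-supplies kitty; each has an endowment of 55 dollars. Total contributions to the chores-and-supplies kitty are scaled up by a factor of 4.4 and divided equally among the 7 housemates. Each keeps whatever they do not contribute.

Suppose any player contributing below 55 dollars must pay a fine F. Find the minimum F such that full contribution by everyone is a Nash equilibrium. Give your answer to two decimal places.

20.43 dollars

Given the others contribute fully, the best deviation is to contribute 0 (any partial contribution still incurs the fine and gives up units whose private return 0.6286 is below 1).
Deviating from 55 to 0 saves 55 dollars but forfeits the deviator's share of the drop in the chores-and-supplies kitty: 4.4/7 × 55 = 34.57.
So the deviation gain is 55 − 34.57 = 20.43, and the fine must be at least 20.43 dollars to wipe it out.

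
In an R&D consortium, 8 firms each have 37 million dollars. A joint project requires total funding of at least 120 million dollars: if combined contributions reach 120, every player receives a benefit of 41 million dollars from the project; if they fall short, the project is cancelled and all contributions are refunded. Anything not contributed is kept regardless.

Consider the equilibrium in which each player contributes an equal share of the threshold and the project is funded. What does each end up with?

Equal share of the threshold: 120/8 = 15.
At this profile no one gains by cutting their contribution: any cut drops the total below 120, the project is cancelled, contributions are refunded, and the deviator ends with 37, which is less than 37 − 15 + 41 = 63. Contributing more than 15 just wastes the excess. So contributing exactly 15 is a best response.
Each player's payoff: 37 − 15 + 41 = 63.

63 million dollars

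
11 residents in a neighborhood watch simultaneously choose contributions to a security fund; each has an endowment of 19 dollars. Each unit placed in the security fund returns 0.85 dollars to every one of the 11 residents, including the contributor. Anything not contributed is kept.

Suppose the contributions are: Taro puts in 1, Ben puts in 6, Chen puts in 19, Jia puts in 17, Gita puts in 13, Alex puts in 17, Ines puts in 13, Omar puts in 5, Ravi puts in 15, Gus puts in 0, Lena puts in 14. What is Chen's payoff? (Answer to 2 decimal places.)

102.00 dollars

Total contributed: 1 + 6 + 19 + 17 + 13 + 17 + 13 + 5 + 15 + 0 + 14 = 120.
Each receives 0.85 × 120 = 102.00 from the security fund.
Chen keeps 19 − 19 = 0, so Chen's payoff is 0 + 102.00 = 102.00.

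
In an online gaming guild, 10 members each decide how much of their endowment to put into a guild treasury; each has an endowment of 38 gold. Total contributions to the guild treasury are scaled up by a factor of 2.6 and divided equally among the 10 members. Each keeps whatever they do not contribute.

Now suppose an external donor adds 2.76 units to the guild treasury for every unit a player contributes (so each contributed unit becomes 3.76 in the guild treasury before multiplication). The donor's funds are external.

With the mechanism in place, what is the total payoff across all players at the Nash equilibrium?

380.00 gold

The effective private return is 2.6 × 3.76 / 10 = 0.9776, which is still under 1, so the mechanism doesn't change anyone's dominant strategy: zero contribution.
Everyone keeps their endowment and the group total is 10 × 38 = 380.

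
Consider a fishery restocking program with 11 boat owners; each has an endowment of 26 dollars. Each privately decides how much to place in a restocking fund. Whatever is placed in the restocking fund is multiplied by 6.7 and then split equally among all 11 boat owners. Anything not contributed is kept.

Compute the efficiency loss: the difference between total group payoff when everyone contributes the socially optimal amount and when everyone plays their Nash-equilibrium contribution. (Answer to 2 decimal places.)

Each contributed unit returns 6.7/11 = 0.6091 to its contributor — below 1 — so contributing 0 is dominant for every player. At the Nash equilibrium everyone keeps their 26, and the group total is 11 × 26 = 286.
Each contributed unit returns 6.700 to the group as a whole (0.6091 to each of 11 players), which exceeds 1, so the social optimum is full contribution: group total = 6.700 × 286 = 1916.20.
Efficiency loss = 1916.20 − 286 = 1630.20.

1630.20 dollars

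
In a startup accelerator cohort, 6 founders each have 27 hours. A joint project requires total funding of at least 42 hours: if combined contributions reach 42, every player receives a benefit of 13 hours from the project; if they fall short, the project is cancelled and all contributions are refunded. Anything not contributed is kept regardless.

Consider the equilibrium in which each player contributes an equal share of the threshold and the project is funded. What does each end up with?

Equal share of the threshold: 42/6 = 7.
At this profile no one gains by cutting their contribution: any cut drops the total below 42, the project is cancelled, contributions are refunded, and the deviator ends with 27, which is less than 27 − 7 + 13 = 33. Contributing more than 7 just wastes the excess. So contributing exactly 7 is a best response.
Each player's payoff: 27 − 7 + 13 = 33.

33 hours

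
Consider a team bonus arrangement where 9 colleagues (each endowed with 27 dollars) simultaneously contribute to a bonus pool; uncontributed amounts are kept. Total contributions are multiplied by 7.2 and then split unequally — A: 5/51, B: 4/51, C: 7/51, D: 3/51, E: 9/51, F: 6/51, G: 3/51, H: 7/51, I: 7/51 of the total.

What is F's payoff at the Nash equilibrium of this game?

49.87 dollars

A player with share s gets back 7.2·s per unit contributed, so full contribution is dominant for anyone with s > 1/7.2 = 0.1389 and zero contribution is dominant for anyone below.
Only E (9/51) clears that bar, contributing 27; the remaining 8 contribute 0. Total contributed: 27.
F keeps 27 and receives 7.2 × 27 × 6/51 = 22.87 from the bonus pool, for a payoff of 49.87.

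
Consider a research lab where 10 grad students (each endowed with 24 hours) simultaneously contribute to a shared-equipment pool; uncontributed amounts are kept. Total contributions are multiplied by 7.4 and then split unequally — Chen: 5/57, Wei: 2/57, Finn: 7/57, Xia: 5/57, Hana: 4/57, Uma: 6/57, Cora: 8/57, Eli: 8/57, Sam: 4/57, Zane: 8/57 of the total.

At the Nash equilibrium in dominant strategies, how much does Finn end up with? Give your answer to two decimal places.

Each unit j contributes comes back to j as 7.4 × (j's share), so j prefers to contribute only if that share exceeds 1/7.4 = 0.1351; otherwise keeping the unit dominates.
Cora, Eli and Zane are above the threshold, contributing 24 each; the remaining 7 contribute 0. Total contributed: 72.
Finn keeps 24 and receives 7.4 × 72 × 7/57 = 65.43 from the shared-equipment pool, for a payoff of 89.43.

89.43 hours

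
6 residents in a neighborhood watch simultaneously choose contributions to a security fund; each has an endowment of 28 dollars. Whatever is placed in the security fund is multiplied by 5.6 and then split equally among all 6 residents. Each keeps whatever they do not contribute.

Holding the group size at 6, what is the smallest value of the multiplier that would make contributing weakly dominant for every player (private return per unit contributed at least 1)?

6

A contributed unit returns (multiplier)/6 to its contributor.
This reaches 1 exactly when the multiplier is 6.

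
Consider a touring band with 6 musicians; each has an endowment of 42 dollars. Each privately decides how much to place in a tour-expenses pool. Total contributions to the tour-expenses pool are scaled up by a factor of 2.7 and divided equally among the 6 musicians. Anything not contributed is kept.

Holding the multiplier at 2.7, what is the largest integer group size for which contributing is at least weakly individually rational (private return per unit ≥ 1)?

2

Private return per unit is 2.7/(group size), which is ≥ 1 whenever the group size is ≤ 2.7.
The largest such integer is 2.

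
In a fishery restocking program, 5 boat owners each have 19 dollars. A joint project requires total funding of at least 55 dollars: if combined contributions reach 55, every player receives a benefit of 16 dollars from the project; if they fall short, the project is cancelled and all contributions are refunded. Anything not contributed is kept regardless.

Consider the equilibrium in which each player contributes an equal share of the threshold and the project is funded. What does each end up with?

24 dollars

Equal share of the threshold: 55/5 = 11.
At this profile no one gains by cutting their contribution: any cut drops the total below 55, the project is cancelled, contributions are refunded, and the deviator ends with 19, which is less than 19 − 11 + 16 = 24. Contributing more than 11 just wastes the excess. So contributing exactly 11 is a best response.
Each player's payoff: 19 − 11 + 16 = 24.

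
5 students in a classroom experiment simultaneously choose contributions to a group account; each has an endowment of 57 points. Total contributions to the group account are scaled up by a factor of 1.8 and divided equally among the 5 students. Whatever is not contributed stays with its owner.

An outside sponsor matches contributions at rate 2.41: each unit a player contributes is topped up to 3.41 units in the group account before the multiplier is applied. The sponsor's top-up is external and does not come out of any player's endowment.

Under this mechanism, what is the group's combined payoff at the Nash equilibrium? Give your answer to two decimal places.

The effective private return per unit is now 1.8 × 3.41 / 5 = 1.2276 > 1, so every player's dominant strategy flips to full contribution.
At the Nash equilibrium everyone contributes 57. Group total payoff = 1.8 × 3.41 × 285 = 1749.33.

1749.33 points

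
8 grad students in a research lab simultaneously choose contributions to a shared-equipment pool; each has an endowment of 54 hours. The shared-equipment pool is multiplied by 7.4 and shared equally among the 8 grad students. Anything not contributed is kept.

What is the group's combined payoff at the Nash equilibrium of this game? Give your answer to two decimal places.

Each contributed unit returns 7.4/8 = 0.9250 to its contributor — below 1 — so contributing 0 is dominant for every player. At the Nash equilibrium everyone keeps their 54, and the group total is 8 × 54 = 432.

432.00 hours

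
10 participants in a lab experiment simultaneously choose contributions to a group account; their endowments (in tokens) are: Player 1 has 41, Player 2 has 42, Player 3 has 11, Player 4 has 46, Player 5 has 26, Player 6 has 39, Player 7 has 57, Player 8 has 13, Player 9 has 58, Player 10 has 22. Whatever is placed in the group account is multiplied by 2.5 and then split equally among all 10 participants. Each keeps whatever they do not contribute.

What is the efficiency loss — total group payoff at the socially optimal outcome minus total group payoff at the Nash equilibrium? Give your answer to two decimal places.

The private return per contributed unit is 2.5/10 = 0.2500 < 1 for every player regardless of endowment, so the Nash equilibrium is zero contribution and the group total is Σ E_j = 41 + 42 + 11 + 46 + 26 + 39 + 57 + 13 + 58 + 22 = 355.
Each contributed unit returns 2.500 to the group, so the social optimum is full contribution by everyone: group total = 2.500 × 355 = 887.50.
Efficiency loss = (2.500 − 1) × 355 = 532.50.

532.50 tokens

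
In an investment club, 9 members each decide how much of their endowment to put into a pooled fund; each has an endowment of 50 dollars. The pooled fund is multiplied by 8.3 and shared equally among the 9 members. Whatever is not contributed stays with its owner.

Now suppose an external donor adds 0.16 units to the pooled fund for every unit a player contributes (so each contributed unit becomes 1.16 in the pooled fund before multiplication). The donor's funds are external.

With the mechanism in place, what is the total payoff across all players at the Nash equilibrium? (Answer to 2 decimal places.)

4332.60 dollars

With the mechanism, a contributed unit returns 8.3 × 1.16 / 9 = 1.0698 per unit of net cost to the contributor — now above 1 — so contributing fully is weakly dominant for every player.
At the Nash equilibrium everyone contributes 50. Group total payoff = 8.3 × 1.16 × 450 = 4332.60.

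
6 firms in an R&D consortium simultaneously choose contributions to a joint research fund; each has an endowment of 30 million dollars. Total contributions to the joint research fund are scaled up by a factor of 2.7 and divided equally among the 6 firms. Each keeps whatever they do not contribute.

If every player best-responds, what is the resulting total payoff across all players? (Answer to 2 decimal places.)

Each contributed unit returns 2.7/6 = 0.4500 to its contributor — below 1 — so contributing 0 is dominant for every player. At the Nash equilibrium everyone keeps their 30, and the group total is 6 × 30 = 180.

180.00 million dollars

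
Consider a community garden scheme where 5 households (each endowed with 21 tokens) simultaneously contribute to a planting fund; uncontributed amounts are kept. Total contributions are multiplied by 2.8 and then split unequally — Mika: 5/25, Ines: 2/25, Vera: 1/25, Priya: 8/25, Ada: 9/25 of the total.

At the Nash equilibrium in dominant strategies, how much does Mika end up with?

32.76 tokens

For player j, contributing a unit is worthwhile iff 2.8 × (j's share) ≥ 1, i.e. iff j's share is at least 0.3571.
Ada alone (share 9/25) is above the threshold, contributing 21; the remaining 4 contribute 0. Total contributed: 21.
Mika keeps 21 and receives 2.8 × 21 × 5/25 = 11.76 from the planting fund, for a payoff of 32.76.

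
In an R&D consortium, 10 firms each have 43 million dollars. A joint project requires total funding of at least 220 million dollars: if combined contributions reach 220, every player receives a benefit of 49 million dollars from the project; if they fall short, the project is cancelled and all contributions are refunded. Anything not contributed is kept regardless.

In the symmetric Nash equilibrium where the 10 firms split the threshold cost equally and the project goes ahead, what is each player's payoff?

Equal share of the threshold: 220/10 = 22.
At this profile no one gains by cutting their contribution: any cut drops the total below 220, the project is cancelled, contributions are refunded, and the deviator ends with 43, which is less than 43 − 22 + 49 = 70. Contributing more than 22 just wastes the excess. So contributing exactly 22 is a best response.
Each player's payoff: 43 − 22 + 49 = 70.

70 million dollars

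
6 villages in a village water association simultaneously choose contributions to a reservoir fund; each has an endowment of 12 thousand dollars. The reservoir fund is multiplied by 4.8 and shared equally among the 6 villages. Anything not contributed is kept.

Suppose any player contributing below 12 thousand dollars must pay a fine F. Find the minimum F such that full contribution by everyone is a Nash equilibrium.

Given the others contribute fully, the best deviation is to contribute 0 (any partial contribution still incurs the fine and gives up units whose private return 0.8000 is below 1).
Deviating from 12 to 0 saves 12 thousand dollars but forfeits the deviator's share of the drop in the reservoir fund: 4.8/6 × 12 = 9.60.
So the deviation gain is 12 − 9.60 = 2.40, and the fine must be at least 2.40 thousand dollars to wipe it out.

2.40 thousand dollars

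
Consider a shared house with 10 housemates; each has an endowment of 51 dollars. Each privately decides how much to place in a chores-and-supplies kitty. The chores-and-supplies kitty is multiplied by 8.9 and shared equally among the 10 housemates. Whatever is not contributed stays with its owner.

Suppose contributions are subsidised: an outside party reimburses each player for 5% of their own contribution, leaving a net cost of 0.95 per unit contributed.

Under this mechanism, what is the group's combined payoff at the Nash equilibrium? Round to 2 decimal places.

Even with the mechanism, each unit contributed returns only (8.9/10) / 0.95 = 0.9368 per unit of net cost, so contributing nothing is still dominant.
Everyone keeps their endowment and the group total is 10 × 51 = 510.

510.00 dollars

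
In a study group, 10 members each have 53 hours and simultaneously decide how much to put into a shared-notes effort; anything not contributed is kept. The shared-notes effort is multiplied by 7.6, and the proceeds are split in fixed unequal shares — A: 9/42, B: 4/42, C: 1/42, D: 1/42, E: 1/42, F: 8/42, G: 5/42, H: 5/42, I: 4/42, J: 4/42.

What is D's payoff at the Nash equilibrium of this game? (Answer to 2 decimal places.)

72.18 hours

For player j, contributing a unit is worthwhile iff 7.6 × (j's share) ≥ 1, i.e. iff j's share is at least 0.1316.
The shares above 0.1316 belong to A and F, contributing 53 each; the remaining 8 contribute 0. Total contributed: 106.
D keeps 53 and receives 7.6 × 106 × 1/42 = 19.18 from the shared-notes effort, for a payoff of 72.18.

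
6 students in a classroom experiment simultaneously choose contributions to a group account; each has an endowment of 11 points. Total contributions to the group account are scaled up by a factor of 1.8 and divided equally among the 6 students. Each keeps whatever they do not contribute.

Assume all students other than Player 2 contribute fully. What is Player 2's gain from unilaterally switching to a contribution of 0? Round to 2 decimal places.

Switching from a contribution of 11 to 0 lets Player 2 keep an extra 11 points, but lowers the group account by 11, which costs Player 2 their own share of that drop: 1.8/6 × 11 = 3.30.
Net gain = 11 − 3.30 = 7.70. The private return per contributed unit (0.3000) is below 1, so free-riding is indeed the best response regardless of what the others do.

7.70 points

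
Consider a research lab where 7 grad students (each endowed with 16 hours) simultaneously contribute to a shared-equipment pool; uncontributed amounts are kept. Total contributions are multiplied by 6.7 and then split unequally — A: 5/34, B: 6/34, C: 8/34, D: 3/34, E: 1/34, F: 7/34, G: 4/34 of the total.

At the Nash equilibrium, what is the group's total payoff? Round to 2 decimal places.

385.60 hours

For player j, contributing a unit is worthwhile iff 6.7 × (j's share) ≥ 1, i.e. iff j's share is at least 0.1493.
The shares above 0.1493 belong to B, C and F, contributing 16 each; the remaining 4 contribute 0. Total contributed: 48.
The shared-equipment pool pays out 6.7 × 48 = 321.60 in total (split across the unequal shares, but the aggregate is all that matters for the group sum).
The 4 free-riders keep 16 each, adding 64. Group total = 64 + 321.60 = 385.60.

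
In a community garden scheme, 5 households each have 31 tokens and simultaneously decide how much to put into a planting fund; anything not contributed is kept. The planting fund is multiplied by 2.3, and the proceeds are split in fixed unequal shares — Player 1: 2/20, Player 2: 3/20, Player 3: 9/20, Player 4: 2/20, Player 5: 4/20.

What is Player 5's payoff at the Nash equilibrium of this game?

For player j, contributing a unit is worthwhile iff 2.3 × (j's share) ≥ 1, i.e. iff j's share is at least 0.4348.
Only Player 3 (9/20) clears that bar, contributing 31; the remaining 4 contribute 0. Total contributed: 31.
Player 5 keeps 31 and receives 2.3 × 31 × 4/20 = 14.26 from the planting fund, for a payoff of 45.26.

45.26 tokens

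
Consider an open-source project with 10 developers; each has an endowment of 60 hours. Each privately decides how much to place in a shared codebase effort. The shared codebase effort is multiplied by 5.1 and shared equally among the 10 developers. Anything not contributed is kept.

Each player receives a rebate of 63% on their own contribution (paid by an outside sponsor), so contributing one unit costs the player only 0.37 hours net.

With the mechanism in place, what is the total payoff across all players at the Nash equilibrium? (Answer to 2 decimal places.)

3438.00 hours

Under the mechanism each unit contributed yields (5.1/10) / 0.37 = 1.3784 back to its contributor per unit of net cost, which exceeds 1, making full contribution the dominant choice for everyone.
So the Nash equilibrium is full contribution by all 10; the group earns 10 × (60 × 0.63 + 5.1 × 60) = 3438.00.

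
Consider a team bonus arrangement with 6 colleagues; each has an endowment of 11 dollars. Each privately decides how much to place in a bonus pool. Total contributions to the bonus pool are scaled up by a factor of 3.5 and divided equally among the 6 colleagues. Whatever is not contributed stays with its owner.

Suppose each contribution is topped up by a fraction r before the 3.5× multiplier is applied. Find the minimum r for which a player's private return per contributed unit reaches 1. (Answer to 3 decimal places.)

0.714

With matching at rate r, one contributed unit becomes (1 + r) in the bonus pool and returns 3.5 × (1 + r) / 6 to the contributor.
Setting this equal to 1: 1 + r = 6/3.5 = 1.7143.
So the minimum matching rate is r = 1.7143 − 1 = 0.714.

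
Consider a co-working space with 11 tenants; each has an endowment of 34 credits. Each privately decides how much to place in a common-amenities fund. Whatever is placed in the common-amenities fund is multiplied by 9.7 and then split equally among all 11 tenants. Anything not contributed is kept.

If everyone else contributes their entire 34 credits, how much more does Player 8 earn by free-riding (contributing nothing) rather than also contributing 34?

Switching from a contribution of 34 to 0 lets Player 8 keep an extra 34 credits, but lowers the common-amenities fund by 34, which costs Player 8 their own share of that drop: 9.7/11 × 34 = 29.98.
Net gain = 34 − 29.98 = 4.02. The private return per contributed unit (0.8818) is below 1, so free-riding is indeed the best response regardless of what the others do.

4.02 credits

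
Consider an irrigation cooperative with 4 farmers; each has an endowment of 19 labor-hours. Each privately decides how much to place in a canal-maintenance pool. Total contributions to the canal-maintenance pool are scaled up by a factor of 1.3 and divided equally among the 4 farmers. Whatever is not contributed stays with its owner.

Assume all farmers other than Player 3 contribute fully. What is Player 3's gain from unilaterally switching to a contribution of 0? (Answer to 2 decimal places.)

Switching from a contribution of 19 to 0 lets Player 3 keep an extra 19 labor-hours, but lowers the canal-maintenance pool by 19, which costs Player 3 their own share of that drop: 1.3/4 × 19 = 6.17.
Net gain = 19 − 6.17 = 12.83. The private return per contributed unit (0.3250) is below 1, so free-riding is indeed the best response regardless of what the others do.

12.83 labor-hours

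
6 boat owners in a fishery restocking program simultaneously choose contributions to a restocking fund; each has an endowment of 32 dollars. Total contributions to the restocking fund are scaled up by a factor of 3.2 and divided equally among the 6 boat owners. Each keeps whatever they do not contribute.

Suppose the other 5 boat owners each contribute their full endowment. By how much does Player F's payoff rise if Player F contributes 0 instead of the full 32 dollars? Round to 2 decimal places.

Switching from a contribution of 32 to 0 lets Player F keep an extra 32 dollars, but lowers the restocking fund by 32, which costs Player F their own share of that drop: 3.2/6 × 32 = 17.07.
Net gain = 32 − 17.07 = 14.93. The private return per contributed unit (0.5333) is below 1, so free-riding is indeed the best response regardless of what the others do.

14.93 dollars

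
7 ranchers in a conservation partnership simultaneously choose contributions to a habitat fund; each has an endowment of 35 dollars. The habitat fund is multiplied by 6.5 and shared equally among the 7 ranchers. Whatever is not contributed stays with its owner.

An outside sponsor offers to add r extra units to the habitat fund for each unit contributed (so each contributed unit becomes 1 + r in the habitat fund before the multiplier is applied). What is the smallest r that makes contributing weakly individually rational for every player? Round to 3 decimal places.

0.077

With matching at rate r, one contributed unit becomes (1 + r) in the habitat fund and returns 6.5 × (1 + r) / 7 to the contributor.
Setting this equal to 1: 1 + r = 7/6.5 = 1.0769.
So the minimum matching rate is r = 1.0769 − 1 = 0.077.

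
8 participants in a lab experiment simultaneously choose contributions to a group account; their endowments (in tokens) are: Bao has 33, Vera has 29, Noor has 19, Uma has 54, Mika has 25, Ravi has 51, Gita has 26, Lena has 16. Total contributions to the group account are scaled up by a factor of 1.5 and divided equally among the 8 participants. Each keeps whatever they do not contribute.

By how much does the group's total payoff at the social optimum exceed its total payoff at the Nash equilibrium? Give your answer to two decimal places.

The private return per contributed unit is 1.5/8 = 0.1875 < 1 for every player regardless of endowment, so the Nash equilibrium is zero contribution and the group total is Σ E_j = 33 + 29 + 19 + 54 + 25 + 51 + 26 + 16 = 253.
Each contributed unit returns 1.500 to the group, so the social optimum is full contribution by everyone: group total = 1.500 × 253 = 379.50.
Efficiency loss = (1.500 − 1) × 253 = 126.50.

126.50 tokens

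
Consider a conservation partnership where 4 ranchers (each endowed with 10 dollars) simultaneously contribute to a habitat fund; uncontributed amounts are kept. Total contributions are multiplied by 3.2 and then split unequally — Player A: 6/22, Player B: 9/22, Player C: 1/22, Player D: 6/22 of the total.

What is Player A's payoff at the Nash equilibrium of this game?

18.73 dollars

Player j's private return per contributed unit is 3.2 × (j's share). Contributing is weakly dominant for j when that share is at least 1/3.2 = 0.3125, and contributing 0 is dominant otherwise.
Player B alone (share 9/22) is above the threshold, contributing 10; the remaining 3 contribute 0. Total contributed: 10.
Player A keeps 10 and receives 3.2 × 10 × 6/22 = 8.73 from the habitat fund, for a payoff of 18.73.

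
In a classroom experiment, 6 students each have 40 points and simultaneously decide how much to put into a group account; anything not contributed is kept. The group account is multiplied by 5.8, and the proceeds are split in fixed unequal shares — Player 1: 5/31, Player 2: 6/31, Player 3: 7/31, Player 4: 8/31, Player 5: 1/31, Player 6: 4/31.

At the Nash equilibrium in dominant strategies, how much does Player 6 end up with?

For player j, contributing a unit is worthwhile iff 5.8 × (j's share) ≥ 1, i.e. iff j's share is at least 0.1724.
Player 2, Player 3 and Player 4 are above the threshold, contributing 40 each; the remaining 3 contribute 0. Total contributed: 120.
Player 6 keeps 40 and receives 5.8 × 120 × 4/31 = 89.81 from the group account, for a payoff of 129.81.

129.81 points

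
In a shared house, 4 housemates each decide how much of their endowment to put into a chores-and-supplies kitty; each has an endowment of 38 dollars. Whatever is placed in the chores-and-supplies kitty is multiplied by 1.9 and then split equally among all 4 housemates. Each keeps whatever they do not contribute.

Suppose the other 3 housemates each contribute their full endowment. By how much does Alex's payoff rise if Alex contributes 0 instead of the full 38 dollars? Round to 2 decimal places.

19.95 dollars

Switching from a contribution of 38 to 0 lets Alex keep an extra 38 dollars, but lowers the chores-and-supplies kitty by 38, which costs Alex their own share of that drop: 1.9/4 × 38 = 18.05.
Net gain = 38 − 18.05 = 19.95. The private return per contributed unit (0.4750) is below 1, so free-riding is indeed the best response regardless of what the others do.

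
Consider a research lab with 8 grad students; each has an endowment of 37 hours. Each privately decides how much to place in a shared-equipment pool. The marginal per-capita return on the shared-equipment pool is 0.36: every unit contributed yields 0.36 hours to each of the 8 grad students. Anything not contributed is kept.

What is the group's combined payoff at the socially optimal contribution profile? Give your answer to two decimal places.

Each contributed unit returns 2.880 to the group as a whole (0.36 to each of 8 players), which exceeds 1, so the social optimum is full contribution: group total = 2.880 × 296 = 852.48.

852.48 hours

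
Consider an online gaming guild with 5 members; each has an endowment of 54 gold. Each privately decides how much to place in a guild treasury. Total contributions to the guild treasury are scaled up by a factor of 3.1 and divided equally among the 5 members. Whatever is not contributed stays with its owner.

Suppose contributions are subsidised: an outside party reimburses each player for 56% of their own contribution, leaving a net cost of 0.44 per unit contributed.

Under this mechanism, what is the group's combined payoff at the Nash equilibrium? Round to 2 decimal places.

988.20 gold

Under the mechanism each unit contributed yields (3.1/5) / 0.44 = 1.4091 back to its contributor per unit of net cost, which exceeds 1, making full contribution the dominant choice for everyone.
So the Nash equilibrium is full contribution by all 5; the group earns 5 × (54 × 0.56 + 3.1 × 54) = 988.20.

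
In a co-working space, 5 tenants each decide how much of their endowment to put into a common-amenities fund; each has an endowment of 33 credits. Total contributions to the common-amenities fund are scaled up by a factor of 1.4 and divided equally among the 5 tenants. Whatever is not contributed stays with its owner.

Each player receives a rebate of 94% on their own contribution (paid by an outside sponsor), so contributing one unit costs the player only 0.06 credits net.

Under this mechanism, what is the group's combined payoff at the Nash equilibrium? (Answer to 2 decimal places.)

The effective private return per unit is now (1.4/5) / 0.06 = 4.6667 > 1, so every player's dominant strategy flips to full contribution.
So the Nash equilibrium is full contribution by all 5; the group earns 5 × (33 × 0.94 + 1.4 × 33) = 386.10.

386.10 credits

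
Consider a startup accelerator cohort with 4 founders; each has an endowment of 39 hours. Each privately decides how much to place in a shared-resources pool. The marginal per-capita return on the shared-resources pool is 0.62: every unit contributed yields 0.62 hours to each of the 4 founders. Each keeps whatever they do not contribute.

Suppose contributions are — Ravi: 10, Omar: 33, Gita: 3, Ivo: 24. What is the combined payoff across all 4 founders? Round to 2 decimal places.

259.60 hours

Total contributed: 10 + 33 + 3 + 24 = 70; total kept: 4 × 39 − 70 = 86.
The shared-resources pool pays out 0.62 × 4 × 70 = 173.60 in aggregate.
Group total = 86 + 173.60 = 259.60.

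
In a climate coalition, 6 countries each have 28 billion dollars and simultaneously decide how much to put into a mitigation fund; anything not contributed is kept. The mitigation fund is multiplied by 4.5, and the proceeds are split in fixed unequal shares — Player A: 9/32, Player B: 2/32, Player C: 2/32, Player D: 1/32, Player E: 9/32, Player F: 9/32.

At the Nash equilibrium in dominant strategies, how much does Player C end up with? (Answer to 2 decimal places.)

For player j, contributing a unit is worthwhile iff 4.5 × (j's share) ≥ 1, i.e. iff j's share is at least 0.2222.
Player A, Player E and Player F clear that bar, contributing 28 each; the remaining 3 contribute 0. Total contributed: 84.
Player C keeps 28 and receives 4.5 × 84 × 2/32 = 23.63 from the mitigation fund, for a payoff of 51.63.

51.63 billion dollars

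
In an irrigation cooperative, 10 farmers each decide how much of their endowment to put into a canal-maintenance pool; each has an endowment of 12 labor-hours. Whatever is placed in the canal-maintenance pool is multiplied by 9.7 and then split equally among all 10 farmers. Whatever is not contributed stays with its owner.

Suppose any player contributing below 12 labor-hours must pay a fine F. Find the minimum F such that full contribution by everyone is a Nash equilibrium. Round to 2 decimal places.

Given the others contribute fully, the best deviation is to contribute 0 (any partial contribution still incurs the fine and gives up units whose private return 0.9700 is below 1).
Deviating from 12 to 0 saves 12 labor-hours but forfeits the deviator's share of the drop in the canal-maintenance pool: 9.7/10 × 12 = 11.64.
So the deviation gain is 12 − 11.64 = 0.36, and the fine must be at least 0.36 labor-hours to wipe it out.

0.36 labor-hours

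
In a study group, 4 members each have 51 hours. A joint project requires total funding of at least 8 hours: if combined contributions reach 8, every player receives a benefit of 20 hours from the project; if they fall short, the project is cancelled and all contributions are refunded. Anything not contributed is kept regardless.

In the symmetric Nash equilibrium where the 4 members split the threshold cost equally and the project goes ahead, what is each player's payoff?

Equal share of the threshold: 8/4 = 2.
At this profile no one gains by cutting their contribution: any cut drops the total below 8, the project is cancelled, contributions are refunded, and the deviator ends with 51, which is less than 51 − 2 + 20 = 69. Contributing more than 2 just wastes the excess. So contributing exactly 2 is a best response.
Each player's payoff: 51 − 2 + 20 = 69.

69 hours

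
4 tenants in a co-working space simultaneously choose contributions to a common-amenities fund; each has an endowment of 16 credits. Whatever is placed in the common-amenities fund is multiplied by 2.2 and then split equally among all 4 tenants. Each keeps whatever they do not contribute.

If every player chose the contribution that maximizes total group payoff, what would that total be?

Each contributed unit returns 2.200 to the group as a whole (0.5500 to each of 4 players), which exceeds 1, so the social optimum is full contribution: group total = 2.200 × 64 = 140.80.

140.80 credits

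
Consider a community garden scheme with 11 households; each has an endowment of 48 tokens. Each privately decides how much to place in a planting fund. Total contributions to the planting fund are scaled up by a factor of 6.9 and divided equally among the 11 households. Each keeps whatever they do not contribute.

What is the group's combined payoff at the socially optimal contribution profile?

Each contributed unit returns 6.900 to the group as a whole (0.6273 to each of 11 players), which exceeds 1, so the social optimum is full contribution: group total = 6.900 × 528 = 3643.20.

3643.20 tokens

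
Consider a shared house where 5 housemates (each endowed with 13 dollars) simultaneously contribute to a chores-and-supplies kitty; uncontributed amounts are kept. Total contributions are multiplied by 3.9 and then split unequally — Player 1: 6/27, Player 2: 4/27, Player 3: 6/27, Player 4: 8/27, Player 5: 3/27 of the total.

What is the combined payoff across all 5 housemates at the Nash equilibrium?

102.70 dollars

Player j's private return per contributed unit is 3.9 × (j's share). Contributing is weakly dominant for j when that share is at least 1/3.9 = 0.2564, and contributing 0 is dominant otherwise.
Only Player 4 (8/27) clears that bar, contributing 13; the remaining 4 contribute 0. Total contributed: 13.
The chores-and-supplies kitty pays out 3.9 × 13 = 50.70 in total (split across the unequal shares, but the aggregate is all that matters for the group sum).
The 4 free-riders keep 13 each, adding 52. Group total = 52 + 50.70 = 102.70.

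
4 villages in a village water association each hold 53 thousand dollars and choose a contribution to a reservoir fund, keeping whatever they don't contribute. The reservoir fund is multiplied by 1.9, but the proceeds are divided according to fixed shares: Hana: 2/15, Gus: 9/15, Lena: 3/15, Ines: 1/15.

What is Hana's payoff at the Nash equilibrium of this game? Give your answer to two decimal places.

66.43 thousand dollars

Player j's private return per contributed unit is 1.9 × (j's share). Contributing is weakly dominant for j when that share is at least 1/1.9 = 0.5263, and contributing 0 is dominant otherwise.
Only Gus (9/15) clears that bar, contributing 53; the remaining 3 contribute 0. Total contributed: 53.
Hana keeps 53 and receives 1.9 × 53 × 2/15 = 13.43 from the reservoir fund, for a payoff of 66.43.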